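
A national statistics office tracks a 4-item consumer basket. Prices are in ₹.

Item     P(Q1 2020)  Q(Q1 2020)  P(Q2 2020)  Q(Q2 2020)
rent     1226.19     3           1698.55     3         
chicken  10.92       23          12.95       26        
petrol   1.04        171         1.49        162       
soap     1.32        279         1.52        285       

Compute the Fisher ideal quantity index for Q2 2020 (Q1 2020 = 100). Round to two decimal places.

Laspeyres component (base-period weights):
ΣP(Q1 2020)Q(Q2 2020) = 1226.19×3 + 10.92×26 + 1.04×162 + 1.32×285 = 3678.57 + 283.92 + 168.48 + 376.2 = 4507.17
ΣP(Q1 2020)Q(Q1 2020) = 1226.19×3 + 10.92×23 + 1.04×171 + 1.32×279 = 3678.57 + 251.16 + 177.84 + 368.28 = 4475.85
L = 4507.17 / 4475.85 × 100 = 100.6998
Paasche component (current-period weights):
ΣP(Q2 2020)Q(Q2 2020) = 1698.55×3 + 12.95×26 + 1.49×162 + 1.52×285 = 5095.65 + 336.7 + 241.38 + 433.2 = 6106.93
ΣP(Q2 2020)Q(Q1 2020) = 1698.55×3 + 12.95×23 + 1.49×171 + 1.52×279 = 5095.65 + 297.85 + 254.79 + 424.08 = 6072.37
P = 6106.93 / 6072.37 × 100 = 100.5691
Fisher = √(L × P) = √(100.6998 × 100.5691) = 100.6344

100.63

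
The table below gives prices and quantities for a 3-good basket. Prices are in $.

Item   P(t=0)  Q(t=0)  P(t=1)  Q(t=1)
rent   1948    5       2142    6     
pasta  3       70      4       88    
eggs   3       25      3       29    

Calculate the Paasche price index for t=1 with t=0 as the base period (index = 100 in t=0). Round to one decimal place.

Paasche price index uses current-period quantities as weights.
ΣP(t=1)·Q(t=1) = 2142×6 + 4×88 + 3×29 = 12852 + 352 + 87 = 13291
ΣP(t=0)·Q(t=1) = 1948×6 + 3×88 + 3×29 = 11688 + 264 + 87 = 12039
Index = 13291 / 12039 × 100 = 110.3995

110.4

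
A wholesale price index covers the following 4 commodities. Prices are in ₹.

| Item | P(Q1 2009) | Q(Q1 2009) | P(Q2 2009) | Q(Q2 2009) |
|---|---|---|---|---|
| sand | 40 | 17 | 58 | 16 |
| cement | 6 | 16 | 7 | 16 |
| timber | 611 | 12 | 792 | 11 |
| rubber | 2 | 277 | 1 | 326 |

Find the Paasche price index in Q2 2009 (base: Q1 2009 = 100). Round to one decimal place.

124.3

Paasche price index uses current-period quantities as weights.
ΣP(Q2 2009)·Q(Q2 2009) = 58×16 + 7×16 + 792×11 + 1×326 = 928 + 112 + 8712 + 326 = 10078
ΣP(Q1 2009)·Q(Q2 2009) = 40×16 + 6×16 + 611×11 + 2×326 = 640 + 96 + 6721 + 652 = 8109
Index = 10078 / 8109 × 100 = 124.2817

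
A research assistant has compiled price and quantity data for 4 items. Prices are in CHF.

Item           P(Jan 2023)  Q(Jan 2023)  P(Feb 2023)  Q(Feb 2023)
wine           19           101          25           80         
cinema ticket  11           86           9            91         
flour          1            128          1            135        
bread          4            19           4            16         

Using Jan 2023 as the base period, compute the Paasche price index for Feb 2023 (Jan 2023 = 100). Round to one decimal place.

111.0

Paasche price index uses current-period quantities as weights.
ΣP(Feb 2023)·Q(Feb 2023) = 25×80 + 9×91 + 1×135 + 4×16 = 2000 + 819 + 135 + 64 = 3018
ΣP(Jan 2023)·Q(Feb 2023) = 19×80 + 11×91 + 1×135 + 4×16 = 1520 + 1001 + 135 + 64 = 2720
Index = 3018 / 2720 × 100 = 110.9559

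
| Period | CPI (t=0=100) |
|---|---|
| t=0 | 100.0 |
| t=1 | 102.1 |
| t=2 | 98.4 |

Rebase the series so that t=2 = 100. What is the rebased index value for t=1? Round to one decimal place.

103.8

Rebased(t=1) = 102.1 / 98.4 × 100 = 103.7602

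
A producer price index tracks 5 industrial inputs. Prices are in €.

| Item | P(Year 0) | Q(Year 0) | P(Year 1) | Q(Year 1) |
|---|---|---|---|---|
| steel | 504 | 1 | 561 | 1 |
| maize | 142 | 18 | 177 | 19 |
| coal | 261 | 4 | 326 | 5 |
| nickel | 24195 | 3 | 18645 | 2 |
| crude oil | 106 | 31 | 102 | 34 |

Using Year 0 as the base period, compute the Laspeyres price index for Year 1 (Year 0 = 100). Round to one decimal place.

80.2

Laspeyres price index uses base-period quantities as weights.
ΣP(Year 1)·Q(Year 0) = 561×1 + 177×18 + 326×4 + 18645×3 + 102×31 = 561 + 3186 + 1304 + 55935 + 3162 = 64148
ΣP(Year 0)·Q(Year 0) = 504×1 + 142×18 + 261×4 + 24195×3 + 106×31 = 504 + 2556 + 1044 + 72585 + 3286 = 79975
Index = 64148 / 79975 × 100 = 80.2101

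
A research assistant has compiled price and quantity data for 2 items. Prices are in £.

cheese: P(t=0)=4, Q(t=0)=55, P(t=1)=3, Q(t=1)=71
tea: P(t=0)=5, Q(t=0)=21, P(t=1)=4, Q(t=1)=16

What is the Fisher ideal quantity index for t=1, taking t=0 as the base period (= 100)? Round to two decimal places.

111.62

Laspeyres component (base-period weights):
ΣP(t=0)Q(t=1) = 4×71 + 5×16 = 284 + 80 = 364
ΣP(t=0)Q(t=0) = 4×55 + 5×21 = 220 + 105 = 325
L = 364 / 325 × 100 = 112.0000
Paasche component (current-period weights):
ΣP(t=1)Q(t=1) = 3×71 + 4×16 = 213 + 64 = 277
ΣP(t=1)Q(t=0) = 3×55 + 4×21 = 165 + 84 = 249
P = 277 / 249 × 100 = 111.2450
Fisher = √(L × P) = √(112.0000 × 111.2450) = 111.6219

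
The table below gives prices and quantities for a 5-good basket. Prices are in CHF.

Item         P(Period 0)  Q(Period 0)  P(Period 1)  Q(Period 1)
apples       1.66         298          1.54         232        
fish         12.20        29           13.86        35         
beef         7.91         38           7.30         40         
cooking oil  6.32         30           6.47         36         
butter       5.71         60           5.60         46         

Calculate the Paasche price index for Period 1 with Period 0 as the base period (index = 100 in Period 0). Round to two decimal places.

Paasche price index uses current-period quantities as weights.
ΣP(Period 1)·Q(Period 1) = 1.54×232 + 13.86×35 + 7.30×40 + 6.47×36 + 5.60×46 = 357.28 + 485.1 + 292 + 232.92 + 257.6 = 1624.9
ΣP(Period 0)·Q(Period 1) = 1.66×232 + 12.20×35 + 7.91×40 + 6.32×36 + 5.71×46 = 385.12 + 427 + 316.4 + 227.52 + 262.66 = 1618.7
Index = 1624.9 / 1618.7 × 100 = 100.3830

100.38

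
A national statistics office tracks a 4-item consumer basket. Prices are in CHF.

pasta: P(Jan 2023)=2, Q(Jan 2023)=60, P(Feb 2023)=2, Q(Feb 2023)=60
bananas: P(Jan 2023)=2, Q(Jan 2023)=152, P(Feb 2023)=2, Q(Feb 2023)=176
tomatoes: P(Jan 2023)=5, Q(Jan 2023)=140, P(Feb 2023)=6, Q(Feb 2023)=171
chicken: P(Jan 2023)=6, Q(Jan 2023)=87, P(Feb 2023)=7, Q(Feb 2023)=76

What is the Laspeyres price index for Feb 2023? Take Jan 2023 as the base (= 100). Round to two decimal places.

113.79

Laspeyres price index uses base-period quantities as weights.
ΣP(Feb 2023)·Q(Jan 2023) = 2×60 + 2×152 + 6×140 + 7×87 = 120 + 304 + 840 + 609 = 1873
ΣP(Jan 2023)·Q(Jan 2023) = 2×60 + 2×152 + 5×140 + 6×87 = 120 + 304 + 700 + 522 = 1646
Index = 1873 / 1646 × 100 = 113.7910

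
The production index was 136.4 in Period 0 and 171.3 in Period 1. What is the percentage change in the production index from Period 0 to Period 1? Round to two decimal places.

25.59%

Change = (171.3 − 136.4) / 136.4 × 100
       = 34.9 / 136.4 × 100 = 25.5865%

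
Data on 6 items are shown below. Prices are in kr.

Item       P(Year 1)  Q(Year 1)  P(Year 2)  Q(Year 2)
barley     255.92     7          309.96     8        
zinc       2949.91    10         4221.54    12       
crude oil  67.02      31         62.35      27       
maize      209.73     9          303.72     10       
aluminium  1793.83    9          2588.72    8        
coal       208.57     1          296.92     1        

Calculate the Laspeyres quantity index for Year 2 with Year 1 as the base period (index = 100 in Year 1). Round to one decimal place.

Laspeyres quantity index uses base-period prices as weights.
ΣP(Year 1)·Q(Year 2) = 255.92×8 + 2949.91×12 + 67.02×27 + 209.73×10 + 1793.83×8 + 208.57×1 = 2047.36 + 35398.92 + 1809.54 + 2097.3 + 14350.64 + 208.57 = 55912.33
ΣP(Year 1)·Q(Year 1) = 255.92×7 + 2949.91×10 + 67.02×31 + 209.73×9 + 1793.83×9 + 208.57×1 = 1791.44 + 29499.1 + 2077.62 + 1887.57 + 16144.47 + 208.57 = 51608.77
Index = 55912.33 / 51608.77 × 100 = 108.3388

108.3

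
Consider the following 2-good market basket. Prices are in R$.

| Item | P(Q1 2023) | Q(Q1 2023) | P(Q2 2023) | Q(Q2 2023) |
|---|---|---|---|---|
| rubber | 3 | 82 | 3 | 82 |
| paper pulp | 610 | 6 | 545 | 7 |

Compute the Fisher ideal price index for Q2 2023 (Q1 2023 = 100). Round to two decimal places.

Laspeyres component (base-period weights):
ΣP(Q2 2023)Q(Q1 2023) = 3×82 + 545×6 = 246 + 3270 = 3516
ΣP(Q1 2023)Q(Q1 2023) = 3×82 + 610×6 = 246 + 3660 = 3906
L = 3516 / 3906 × 100 = 90.0154
Paasche component (current-period weights):
ΣP(Q2 2023)Q(Q2 2023) = 3×82 + 545×7 = 246 + 3815 = 4061
ΣP(Q1 2023)Q(Q2 2023) = 3×82 + 610×7 = 246 + 4270 = 4516
P = 4061 / 4516 × 100 = 89.9247
Fisher = √(L × P) = √(90.0154 × 89.9247) = 89.9700

89.97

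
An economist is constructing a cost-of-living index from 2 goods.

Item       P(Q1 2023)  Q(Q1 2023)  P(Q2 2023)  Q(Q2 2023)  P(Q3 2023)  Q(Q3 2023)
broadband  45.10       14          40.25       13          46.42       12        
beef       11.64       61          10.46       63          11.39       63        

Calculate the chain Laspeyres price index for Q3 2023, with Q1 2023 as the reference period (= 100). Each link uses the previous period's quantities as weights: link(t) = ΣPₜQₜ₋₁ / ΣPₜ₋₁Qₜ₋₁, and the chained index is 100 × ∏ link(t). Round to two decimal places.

100.09

Link Q1 2023→Q2 2023:
ΣP(Q2 2023)Q(Q1 2023) = 40.25×14 + 10.46×61 = 563.5 + 638.06 = 1201.56
ΣP(Q1 2023)Q(Q1 2023) = 45.10×14 + 11.64×61 = 631.4 + 710.04 = 1341.44
link = 1201.56/1341.44 = 0.895724
Link Q2 2023→Q3 2023:
ΣP(Q3 2023)Q(Q2 2023) = 46.42×13 + 11.39×63 = 603.46 + 717.57 = 1321.03
ΣP(Q2 2023)Q(Q2 2023) = 40.25×13 + 10.46×63 = 523.25 + 658.98 = 1182.23
link = 1321.03/1182.23 = 1.117405
Chained index = 100 × 0.895724 × 1.117405 = 100.0887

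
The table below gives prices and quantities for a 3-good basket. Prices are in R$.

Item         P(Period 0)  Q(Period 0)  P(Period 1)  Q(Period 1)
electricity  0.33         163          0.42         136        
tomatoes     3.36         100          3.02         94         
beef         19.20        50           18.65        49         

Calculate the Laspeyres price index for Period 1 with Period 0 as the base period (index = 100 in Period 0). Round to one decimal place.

96.5

Laspeyres price index uses base-period quantities as weights.
ΣP(Period 1)·Q(Period 0) = 0.42×163 + 3.02×100 + 18.65×50 = 68.46 + 302 + 932.5 = 1302.96
ΣP(Period 0)·Q(Period 0) = 0.33×163 + 3.36×100 + 19.20×50 = 53.79 + 336 + 960 = 1349.79
Index = 1302.96 / 1349.79 × 100 = 96.5306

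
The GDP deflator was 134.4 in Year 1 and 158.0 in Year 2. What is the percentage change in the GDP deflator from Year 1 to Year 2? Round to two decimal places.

Change = (158.0 − 134.4) / 134.4 × 100
       = 23.6 / 134.4 × 100 = 17.5595%

17.56%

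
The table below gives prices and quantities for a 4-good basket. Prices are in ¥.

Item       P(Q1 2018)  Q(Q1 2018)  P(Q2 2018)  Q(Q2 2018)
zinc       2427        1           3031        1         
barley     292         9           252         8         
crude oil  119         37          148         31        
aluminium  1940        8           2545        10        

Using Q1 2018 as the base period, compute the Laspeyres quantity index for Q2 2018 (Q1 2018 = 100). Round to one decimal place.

111.5

Laspeyres quantity index uses base-period prices as weights.
ΣP(Q1 2018)·Q(Q2 2018) = 2427×1 + 292×8 + 119×31 + 1940×10 = 2427 + 2336 + 3689 + 19400 = 27852
ΣP(Q1 2018)·Q(Q1 2018) = 2427×1 + 292×9 + 119×37 + 1940×8 = 2427 + 2628 + 4403 + 15520 = 24978
Index = 27852 / 24978 × 100 = 111.5061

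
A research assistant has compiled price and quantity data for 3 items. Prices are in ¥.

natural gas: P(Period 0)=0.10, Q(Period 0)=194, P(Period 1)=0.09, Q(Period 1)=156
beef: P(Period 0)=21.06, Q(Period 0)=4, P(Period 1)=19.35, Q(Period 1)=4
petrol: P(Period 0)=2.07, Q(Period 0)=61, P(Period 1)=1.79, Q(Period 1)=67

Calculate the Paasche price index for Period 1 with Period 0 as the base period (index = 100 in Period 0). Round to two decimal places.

Paasche price index uses current-period quantities as weights.
ΣP(Period 1)·Q(Period 1) = 0.09×156 + 19.35×4 + 1.79×67 = 14.04 + 77.4 + 119.93 = 211.37
ΣP(Period 0)·Q(Period 1) = 0.10×156 + 21.06×4 + 2.07×67 = 15.6 + 84.24 + 138.69 = 238.53
Index = 211.37 / 238.53 × 100 = 88.6136

88.61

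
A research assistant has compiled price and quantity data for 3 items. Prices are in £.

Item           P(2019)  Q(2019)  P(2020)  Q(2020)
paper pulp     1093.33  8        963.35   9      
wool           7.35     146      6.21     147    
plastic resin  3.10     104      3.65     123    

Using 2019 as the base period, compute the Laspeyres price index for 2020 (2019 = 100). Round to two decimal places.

Laspeyres price index uses base-period quantities as weights.
ΣP(2020)·Q(2019) = 963.35×8 + 6.21×146 + 3.65×104 = 7706.8 + 906.66 + 379.6 = 8993.06
ΣP(2019)·Q(2019) = 1093.33×8 + 7.35×146 + 3.10×104 = 8746.64 + 1073.1 + 322.4 = 10142.14
Index = 8993.06 / 10142.14 × 100 = 88.6702

88.67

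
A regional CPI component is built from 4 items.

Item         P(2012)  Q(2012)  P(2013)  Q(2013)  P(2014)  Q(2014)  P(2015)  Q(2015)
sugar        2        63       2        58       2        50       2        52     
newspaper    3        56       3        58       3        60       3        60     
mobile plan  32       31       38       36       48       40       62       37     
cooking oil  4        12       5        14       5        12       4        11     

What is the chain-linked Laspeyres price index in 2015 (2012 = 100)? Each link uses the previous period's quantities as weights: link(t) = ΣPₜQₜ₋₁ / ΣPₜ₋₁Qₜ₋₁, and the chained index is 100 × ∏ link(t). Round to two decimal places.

172.42

Link 2012→2013:
ΣP(2013)Q(2012) = 2×63 + 3×56 + 38×31 + 5×12 = 126 + 168 + 1178 + 60 = 1532
ΣP(2012)Q(2012) = 2×63 + 3×56 + 32×31 + 4×12 = 126 + 168 + 992 + 48 = 1334
link = 1532/1334 = 1.148426
Link 2013→2014:
ΣP(2014)Q(2013) = 2×58 + 3×58 + 48×36 + 5×14 = 116 + 174 + 1728 + 70 = 2088
ΣP(2013)Q(2013) = 2×58 + 3×58 + 38×36 + 5×14 = 116 + 174 + 1368 + 70 = 1728
link = 2088/1728 = 1.208333
Link 2014→2015:
ΣP(2015)Q(2014) = 2×50 + 3×60 + 62×40 + 4×12 = 100 + 180 + 2480 + 48 = 2808
ΣP(2014)Q(2014) = 2×50 + 3×60 + 48×40 + 5×12 = 100 + 180 + 1920 + 60 = 2260
link = 2808/2260 = 1.242478
Chained index = 100 × 1.148426 × 1.208333 × 1.242478 = 172.4163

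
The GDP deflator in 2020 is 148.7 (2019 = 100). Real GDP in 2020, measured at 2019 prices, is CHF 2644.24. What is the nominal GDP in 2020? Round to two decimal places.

3931.98

Nominal = Real × (Index/100) = 2644.24 × (148.7/100)
        = 2644.24 × 1.487 = 3931.9849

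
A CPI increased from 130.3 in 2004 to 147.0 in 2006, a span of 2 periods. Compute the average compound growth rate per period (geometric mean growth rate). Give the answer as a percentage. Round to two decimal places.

6.22%

Growth factor = (147.0/130.3)^(1/2) = (1.128166)^(1/2) = 1.062151
Growth rate = 1.062151 − 1 = 0.062151 = 6.2151%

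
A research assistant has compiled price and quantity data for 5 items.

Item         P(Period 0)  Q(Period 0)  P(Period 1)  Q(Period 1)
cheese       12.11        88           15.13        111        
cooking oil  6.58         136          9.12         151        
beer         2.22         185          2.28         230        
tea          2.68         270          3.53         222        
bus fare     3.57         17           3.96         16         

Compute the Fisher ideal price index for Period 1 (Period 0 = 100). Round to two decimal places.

126.85

Laspeyres component (base-period weights):
ΣP(Period 1)Q(Period 0) = 15.13×88 + 9.12×136 + 2.28×185 + 3.53×270 + 3.96×17 = 1331.44 + 1240.32 + 421.8 + 953.1 + 67.32 = 4013.98
ΣP(Period 0)Q(Period 0) = 12.11×88 + 6.58×136 + 2.22×185 + 2.68×270 + 3.57×17 = 1065.68 + 894.88 + 410.7 + 723.6 + 60.69 = 3155.55
L = 4013.98 / 3155.55 × 100 = 127.2038
Paasche component (current-period weights):
ΣP(Period 1)Q(Period 1) = 15.13×111 + 9.12×151 + 2.28×230 + 3.53×222 + 3.96×16 = 1679.43 + 1377.12 + 524.4 + 783.66 + 63.36 = 4427.97
ΣP(Period 0)Q(Period 1) = 12.11×111 + 6.58×151 + 2.22×230 + 2.68×222 + 3.57×16 = 1344.21 + 993.58 + 510.6 + 594.96 + 57.12 = 3500.47
P = 4427.97 / 3500.47 × 100 = 126.4964
Fisher = √(L × P) = √(127.2038 × 126.4964) = 126.8496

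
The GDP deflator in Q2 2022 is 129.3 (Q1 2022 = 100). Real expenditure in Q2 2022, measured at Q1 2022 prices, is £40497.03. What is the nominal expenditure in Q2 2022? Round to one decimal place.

52362.7

Nominal = Real × (Index/100) = 40497.03 × (129.3/100)
        = 40497.03 × 1.293 = 52362.6598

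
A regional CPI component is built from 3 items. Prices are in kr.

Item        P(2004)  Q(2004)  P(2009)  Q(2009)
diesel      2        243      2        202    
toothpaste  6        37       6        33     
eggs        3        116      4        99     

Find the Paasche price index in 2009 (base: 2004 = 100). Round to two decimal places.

111.01

Paasche price index uses current-period quantities as weights.
ΣP(2009)·Q(2009) = 2×202 + 6×33 + 4×99 = 404 + 198 + 396 = 998
ΣP(2004)·Q(2009) = 2×202 + 6×33 + 3×99 = 404 + 198 + 297 = 899
Index = 998 / 899 × 100 = 111.0122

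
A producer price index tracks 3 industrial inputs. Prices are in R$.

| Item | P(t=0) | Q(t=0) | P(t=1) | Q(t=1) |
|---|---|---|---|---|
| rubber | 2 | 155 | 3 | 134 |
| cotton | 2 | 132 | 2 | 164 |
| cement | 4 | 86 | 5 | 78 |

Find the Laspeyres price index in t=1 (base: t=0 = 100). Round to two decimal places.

Laspeyres price index uses base-period quantities as weights.
ΣP(t=1)·Q(t=0) = 3×155 + 2×132 + 5×86 = 465 + 264 + 430 = 1159
ΣP(t=0)·Q(t=0) = 2×155 + 2×132 + 4×86 = 310 + 264 + 344 = 918
Index = 1159 / 918 × 100 = 126.2527

126.25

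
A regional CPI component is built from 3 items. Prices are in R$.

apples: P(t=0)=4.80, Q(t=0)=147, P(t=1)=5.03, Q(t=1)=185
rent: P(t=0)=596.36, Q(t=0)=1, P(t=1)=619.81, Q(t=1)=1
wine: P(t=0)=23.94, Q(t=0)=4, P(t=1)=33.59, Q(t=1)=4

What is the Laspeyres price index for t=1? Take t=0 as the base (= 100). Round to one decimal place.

106.9

Laspeyres price index uses base-period quantities as weights.
ΣP(t=1)·Q(t=0) = 5.03×147 + 619.81×1 + 33.59×4 = 739.41 + 619.81 + 134.36 = 1493.58
ΣP(t=0)·Q(t=0) = 4.80×147 + 596.36×1 + 23.94×4 = 705.6 + 596.36 + 95.76 = 1397.72
Index = 1493.58 / 1397.72 × 100 = 106.8583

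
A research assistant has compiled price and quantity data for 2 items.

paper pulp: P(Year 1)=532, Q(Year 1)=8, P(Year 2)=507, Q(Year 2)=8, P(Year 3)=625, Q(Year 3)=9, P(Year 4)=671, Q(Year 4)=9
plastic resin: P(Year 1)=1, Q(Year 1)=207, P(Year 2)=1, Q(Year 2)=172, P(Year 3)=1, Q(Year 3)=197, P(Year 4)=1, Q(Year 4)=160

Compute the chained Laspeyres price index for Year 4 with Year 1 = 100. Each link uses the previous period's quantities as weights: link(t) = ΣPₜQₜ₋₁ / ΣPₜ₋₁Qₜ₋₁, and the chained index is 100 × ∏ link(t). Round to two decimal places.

125.15

Link Year 1→Year 2:
ΣP(Year 2)Q(Year 1) = 507×8 + 1×207 = 4056 + 207 = 4263
ΣP(Year 1)Q(Year 1) = 532×8 + 1×207 = 4256 + 207 = 4463
link = 4263/4463 = 0.955187
Link Year 2→Year 3:
ΣP(Year 3)Q(Year 2) = 625×8 + 1×172 = 5000 + 172 = 5172
ΣP(Year 2)Q(Year 2) = 507×8 + 1×172 = 4056 + 172 = 4228
link = 5172/4228 = 1.223273
Link Year 3→Year 4:
ΣP(Year 4)Q(Year 3) = 671×9 + 1×197 = 6039 + 197 = 6236
ΣP(Year 3)Q(Year 3) = 625×9 + 1×197 = 5625 + 197 = 5822
link = 6236/5822 = 1.071110
Chained index = 100 × 0.955187 × 1.223273 × 1.071110 = 125.1543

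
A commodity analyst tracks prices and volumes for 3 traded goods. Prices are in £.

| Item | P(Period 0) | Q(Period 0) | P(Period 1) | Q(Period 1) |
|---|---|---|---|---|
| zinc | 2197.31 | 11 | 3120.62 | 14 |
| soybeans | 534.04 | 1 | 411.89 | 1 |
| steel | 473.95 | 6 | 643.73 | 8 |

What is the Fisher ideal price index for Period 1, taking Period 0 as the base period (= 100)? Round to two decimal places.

Laspeyres component (base-period weights):
ΣP(Period 1)Q(Period 0) = 3120.62×11 + 411.89×1 + 643.73×6 = 34326.82 + 411.89 + 3862.38 = 38601.09
ΣP(Period 0)Q(Period 0) = 2197.31×11 + 534.04×1 + 473.95×6 = 24170.41 + 534.04 + 2843.7 = 27548.15
L = 38601.09 / 27548.15 × 100 = 140.1223
Paasche component (current-period weights):
ΣP(Period 1)Q(Period 1) = 3120.62×14 + 411.89×1 + 643.73×8 = 43688.68 + 411.89 + 5149.84 = 49250.41
ΣP(Period 0)Q(Period 1) = 2197.31×14 + 534.04×1 + 473.95×8 = 30762.34 + 534.04 + 3791.6 = 35087.98
P = 49250.41 / 35087.98 × 100 = 140.3626
Fisher = √(L × P) = √(140.1223 × 140.3626) = 140.2424

140.24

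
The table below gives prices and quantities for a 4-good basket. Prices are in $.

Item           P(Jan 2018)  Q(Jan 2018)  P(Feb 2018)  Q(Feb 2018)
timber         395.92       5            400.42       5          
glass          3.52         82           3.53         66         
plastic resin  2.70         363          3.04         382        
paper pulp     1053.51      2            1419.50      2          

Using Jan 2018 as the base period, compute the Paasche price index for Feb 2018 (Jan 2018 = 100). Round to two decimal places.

116.54

Paasche price index uses current-period quantities as weights.
ΣP(Feb 2018)·Q(Feb 2018) = 400.42×5 + 3.53×66 + 3.04×382 + 1419.50×2 = 2002.1 + 232.98 + 1161.28 + 2839 = 6235.36
ΣP(Jan 2018)·Q(Feb 2018) = 395.92×5 + 3.52×66 + 2.70×382 + 1053.51×2 = 1979.6 + 232.32 + 1031.4 + 2107.02 = 5350.34
Index = 6235.36 / 5350.34 × 100 = 116.5414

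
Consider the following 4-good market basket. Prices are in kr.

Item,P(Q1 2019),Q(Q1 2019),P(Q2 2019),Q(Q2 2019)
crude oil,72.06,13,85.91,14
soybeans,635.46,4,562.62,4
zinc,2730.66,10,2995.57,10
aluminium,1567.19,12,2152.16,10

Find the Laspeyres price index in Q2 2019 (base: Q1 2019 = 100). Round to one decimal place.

Laspeyres price index uses base-period quantities as weights.
ΣP(Q2 2019)·Q(Q1 2019) = 85.91×13 + 562.62×4 + 2995.57×10 + 2152.16×12 = 1116.83 + 2250.48 + 29955.7 + 25825.92 = 59148.93
ΣP(Q1 2019)·Q(Q1 2019) = 72.06×13 + 635.46×4 + 2730.66×10 + 1567.19×12 = 936.78 + 2541.84 + 27306.6 + 18806.28 = 49591.5
Index = 59148.93 / 49591.5 × 100 = 119.2723

119.3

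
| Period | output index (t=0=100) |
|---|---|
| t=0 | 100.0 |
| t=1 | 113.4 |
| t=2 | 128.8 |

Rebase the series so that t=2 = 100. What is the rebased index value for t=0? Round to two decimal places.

77.64

Rebased(t=0) = 100.0 / 128.8 × 100 = 77.6398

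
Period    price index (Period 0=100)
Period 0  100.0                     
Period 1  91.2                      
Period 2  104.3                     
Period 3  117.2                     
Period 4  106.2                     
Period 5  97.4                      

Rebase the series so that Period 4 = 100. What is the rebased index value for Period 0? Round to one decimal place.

Rebased(Period 0) = 100.0 / 106.2 × 100 = 94.1620

94.2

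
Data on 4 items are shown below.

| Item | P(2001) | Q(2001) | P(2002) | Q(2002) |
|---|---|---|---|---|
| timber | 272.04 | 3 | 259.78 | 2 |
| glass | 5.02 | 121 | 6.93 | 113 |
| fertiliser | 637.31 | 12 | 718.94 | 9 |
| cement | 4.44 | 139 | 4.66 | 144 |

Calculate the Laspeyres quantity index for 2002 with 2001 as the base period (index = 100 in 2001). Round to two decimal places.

77.27

Laspeyres quantity index uses base-period prices as weights.
ΣP(2001)·Q(2002) = 272.04×2 + 5.02×113 + 637.31×9 + 4.44×144 = 544.08 + 567.26 + 5735.79 + 639.36 = 7486.49
ΣP(2001)·Q(2001) = 272.04×3 + 5.02×121 + 637.31×12 + 4.44×139 = 816.12 + 607.42 + 7647.72 + 617.16 = 9688.42
Index = 7486.49 / 9688.42 × 100 = 77.2726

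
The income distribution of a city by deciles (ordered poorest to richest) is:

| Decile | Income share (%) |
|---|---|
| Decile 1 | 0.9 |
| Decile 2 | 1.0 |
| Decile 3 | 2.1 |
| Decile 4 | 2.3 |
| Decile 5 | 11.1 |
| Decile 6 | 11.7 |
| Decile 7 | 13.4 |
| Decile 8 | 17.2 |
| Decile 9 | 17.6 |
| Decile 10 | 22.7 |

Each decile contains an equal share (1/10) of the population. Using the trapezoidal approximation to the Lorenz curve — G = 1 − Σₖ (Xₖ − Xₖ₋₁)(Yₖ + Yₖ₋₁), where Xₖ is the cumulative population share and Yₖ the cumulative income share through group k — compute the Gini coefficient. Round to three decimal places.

0.422

Cumulative income shares Yₖ: 0.0090, 0.0190, 0.0400, 0.0630, 0.1740, 0.2910, 0.4250, 0.5970, 0.7730, 1.0000
Σ (Xₖ−Xₖ₋₁)(Yₖ+Yₖ₋₁) = (1/10)(0.0090+0.0000) + (1/10)(0.0190+0.0090) + (1/10)(0.0400+0.0190) + (1/10)(0.0630+0.0400) + (1/10)(0.1740+0.0630) + (1/10)(0.2910+0.1740) + (1/10)(0.4250+0.2910) + (1/10)(0.5970+0.4250) + (1/10)(0.7730+0.5970) + (1/10)(1.0000+0.7730)
  = 0.0009 + 0.0028 + 0.0059 + 0.0103 + 0.0237 + 0.0465 + 0.0716 + 0.1022 + 0.1370 + 0.1773 = 0.5782
G = 1 − 0.5782 = 0.4218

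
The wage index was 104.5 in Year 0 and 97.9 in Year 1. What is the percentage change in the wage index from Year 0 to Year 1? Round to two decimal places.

Change = (97.9 − 104.5) / 104.5 × 100
       = -6.6 / 104.5 × 100 = -6.3158%

-6.32%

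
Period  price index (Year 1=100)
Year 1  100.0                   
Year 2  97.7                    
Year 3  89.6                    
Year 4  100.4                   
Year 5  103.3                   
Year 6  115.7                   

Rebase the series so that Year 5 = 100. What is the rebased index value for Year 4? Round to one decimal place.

Rebased(Year 4) = 100.4 / 103.3 × 100 = 97.1926

97.2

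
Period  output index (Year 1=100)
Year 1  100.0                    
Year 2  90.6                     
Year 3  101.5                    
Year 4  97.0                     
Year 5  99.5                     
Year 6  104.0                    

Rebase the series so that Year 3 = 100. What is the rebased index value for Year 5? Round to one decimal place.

98.0

Rebased(Year 5) = 99.5 / 101.5 × 100 = 98.0296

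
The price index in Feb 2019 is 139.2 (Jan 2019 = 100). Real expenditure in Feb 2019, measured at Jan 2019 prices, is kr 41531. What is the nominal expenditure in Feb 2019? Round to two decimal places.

Nominal = Real × (Index/100) = 41531 × (139.2/100)
        = 41531 × 1.392 = 57811.1520

57811.15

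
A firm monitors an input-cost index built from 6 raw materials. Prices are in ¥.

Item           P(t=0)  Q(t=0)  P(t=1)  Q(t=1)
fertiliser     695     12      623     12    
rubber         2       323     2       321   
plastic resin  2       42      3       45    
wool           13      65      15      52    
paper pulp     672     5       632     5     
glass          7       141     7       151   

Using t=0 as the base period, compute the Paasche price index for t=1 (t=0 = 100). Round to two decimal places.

Paasche price index uses current-period quantities as weights.
ΣP(t=1)·Q(t=1) = 623×12 + 2×321 + 3×45 + 15×52 + 632×5 + 7×151 = 7476 + 642 + 135 + 780 + 3160 + 1057 = 13250
ΣP(t=0)·Q(t=1) = 695×12 + 2×321 + 2×45 + 13×52 + 672×5 + 7×151 = 8340 + 642 + 90 + 676 + 3360 + 1057 = 14165
Index = 13250 / 14165 × 100 = 93.5404

93.54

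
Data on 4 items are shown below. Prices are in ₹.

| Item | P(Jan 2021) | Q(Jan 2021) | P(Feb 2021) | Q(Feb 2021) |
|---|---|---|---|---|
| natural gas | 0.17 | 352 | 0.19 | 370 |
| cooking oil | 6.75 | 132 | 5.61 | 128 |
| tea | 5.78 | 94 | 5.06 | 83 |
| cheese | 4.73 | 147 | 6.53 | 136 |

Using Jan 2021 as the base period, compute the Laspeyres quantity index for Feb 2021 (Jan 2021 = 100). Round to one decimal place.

Laspeyres quantity index uses base-period prices as weights.
ΣP(Jan 2021)·Q(Feb 2021) = 0.17×370 + 6.75×128 + 5.78×83 + 4.73×136 = 62.9 + 864 + 479.74 + 643.28 = 2049.92
ΣP(Jan 2021)·Q(Jan 2021) = 0.17×352 + 6.75×132 + 5.78×94 + 4.73×147 = 59.84 + 891 + 543.32 + 695.31 = 2189.47
Index = 2049.92 / 2189.47 × 100 = 93.6263

93.6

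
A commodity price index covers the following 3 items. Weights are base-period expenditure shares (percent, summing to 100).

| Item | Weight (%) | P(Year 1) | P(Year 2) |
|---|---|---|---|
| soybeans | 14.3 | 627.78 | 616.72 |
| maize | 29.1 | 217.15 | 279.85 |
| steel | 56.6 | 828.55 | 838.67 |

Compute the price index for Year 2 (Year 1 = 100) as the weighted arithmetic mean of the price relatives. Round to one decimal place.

108.8

soybeans: 14.3 × (616.72/627.78) = 14.3 × 0.982382 = 14.0481
maize: 29.1 × (279.85/217.15) = 29.1 × 1.288741 = 37.5023
steel: 56.6 × (838.67/828.55) = 56.6 × 1.012214 = 57.2913
Index = Σ wᵢ·(p₁ᵢ/p₀ᵢ) = 14.0481 + 37.5023 + 57.2913 = 108.8417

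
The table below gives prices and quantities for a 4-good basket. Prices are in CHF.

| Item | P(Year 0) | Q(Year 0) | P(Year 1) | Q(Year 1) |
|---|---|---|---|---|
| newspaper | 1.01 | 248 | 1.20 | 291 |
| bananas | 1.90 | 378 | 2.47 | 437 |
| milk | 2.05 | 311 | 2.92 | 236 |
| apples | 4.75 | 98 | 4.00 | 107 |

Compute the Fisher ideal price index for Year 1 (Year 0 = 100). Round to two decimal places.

121.24

Laspeyres component (base-period weights):
ΣP(Year 1)Q(Year 0) = 1.20×248 + 2.47×378 + 2.92×311 + 4.00×98 = 297.6 + 933.66 + 908.12 + 392 = 2531.38
ΣP(Year 0)Q(Year 0) = 1.01×248 + 1.90×378 + 2.05×311 + 4.75×98 = 250.48 + 718.2 + 637.55 + 465.5 = 2071.73
L = 2531.38 / 2071.73 × 100 = 122.1868
Paasche component (current-period weights):
ΣP(Year 1)Q(Year 1) = 1.20×291 + 2.47×437 + 2.92×236 + 4.00×107 = 349.2 + 1079.39 + 689.12 + 428 = 2545.71
ΣP(Year 0)Q(Year 1) = 1.01×291 + 1.90×437 + 2.05×236 + 4.75×107 = 293.91 + 830.3 + 483.8 + 508.25 = 2116.26
P = 2545.71 / 2116.26 × 100 = 120.2929
Fisher = √(L × P) = √(122.1868 × 120.2929) = 121.2361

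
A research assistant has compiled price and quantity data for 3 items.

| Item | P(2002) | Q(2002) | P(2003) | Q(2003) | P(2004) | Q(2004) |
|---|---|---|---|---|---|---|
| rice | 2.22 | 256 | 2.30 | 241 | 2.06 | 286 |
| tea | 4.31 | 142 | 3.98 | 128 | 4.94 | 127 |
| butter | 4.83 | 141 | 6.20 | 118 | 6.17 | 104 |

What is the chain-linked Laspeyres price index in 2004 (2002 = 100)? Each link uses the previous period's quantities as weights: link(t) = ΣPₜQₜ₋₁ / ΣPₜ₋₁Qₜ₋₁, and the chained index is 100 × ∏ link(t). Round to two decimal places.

112.69

Link 2002→2003:
ΣP(2003)Q(2002) = 2.30×256 + 3.98×142 + 6.20×141 = 588.8 + 565.16 + 874.2 = 2028.16
ΣP(2002)Q(2002) = 2.22×256 + 4.31×142 + 4.83×141 = 568.32 + 612.02 + 681.03 = 1861.37
link = 2028.16/1861.37 = 1.089606
Link 2003→2004:
ΣP(2004)Q(2003) = 2.06×241 + 4.94×128 + 6.17×118 = 496.46 + 632.32 + 728.06 = 1856.84
ΣP(2003)Q(2003) = 2.30×241 + 3.98×128 + 6.20×118 = 554.3 + 509.44 + 731.6 = 1795.34
link = 1856.84/1795.34 = 1.034255
Chained index = 100 × 1.089606 × 1.034255 = 112.6931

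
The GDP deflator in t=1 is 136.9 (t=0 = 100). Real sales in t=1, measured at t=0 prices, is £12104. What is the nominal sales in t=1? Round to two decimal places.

16570.38

Nominal = Real × (Index/100) = 12104 × (136.9/100)
        = 12104 × 1.369 = 16570.3760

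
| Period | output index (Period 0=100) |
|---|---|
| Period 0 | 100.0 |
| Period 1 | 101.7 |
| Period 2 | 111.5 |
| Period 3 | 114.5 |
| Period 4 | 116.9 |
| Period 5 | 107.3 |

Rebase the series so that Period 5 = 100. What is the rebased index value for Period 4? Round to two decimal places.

Rebased(Period 4) = 116.9 / 107.3 × 100 = 108.9469

108.95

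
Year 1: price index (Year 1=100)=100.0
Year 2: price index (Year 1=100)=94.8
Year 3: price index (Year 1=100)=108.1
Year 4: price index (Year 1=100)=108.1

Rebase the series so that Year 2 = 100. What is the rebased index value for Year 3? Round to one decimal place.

114.0

Rebased(Year 3) = 108.1 / 94.8 × 100 = 114.0295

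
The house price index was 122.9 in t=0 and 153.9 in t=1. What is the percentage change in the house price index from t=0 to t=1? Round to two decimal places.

Change = (153.9 − 122.9) / 122.9 × 100
       = 31.0 / 122.9 × 100 = 25.2238%

25.22%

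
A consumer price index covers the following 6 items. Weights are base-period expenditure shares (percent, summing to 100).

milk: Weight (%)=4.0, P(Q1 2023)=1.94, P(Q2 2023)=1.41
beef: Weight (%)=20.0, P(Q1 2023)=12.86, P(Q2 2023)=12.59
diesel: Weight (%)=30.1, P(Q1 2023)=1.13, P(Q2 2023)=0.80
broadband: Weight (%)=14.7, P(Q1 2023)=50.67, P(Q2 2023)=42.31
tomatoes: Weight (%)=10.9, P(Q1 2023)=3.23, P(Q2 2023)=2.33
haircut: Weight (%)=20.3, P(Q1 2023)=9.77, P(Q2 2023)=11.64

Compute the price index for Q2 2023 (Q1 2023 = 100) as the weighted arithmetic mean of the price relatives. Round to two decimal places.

milk: 4.0 × (1.41/1.94) = 4.0 × 0.726804 = 2.9072
beef: 20.0 × (12.59/12.86) = 20.0 × 0.979005 = 19.5801
diesel: 30.1 × (0.80/1.13) = 30.1 × 0.707965 = 21.3097
broadband: 14.7 × (42.31/50.67) = 14.7 × 0.835011 = 12.2747
tomatoes: 10.9 × (2.33/3.23) = 10.9 × 0.721362 = 7.8628
haircut: 20.3 × (11.64/9.77) = 20.3 × 1.191402 = 24.1855
Index = Σ wᵢ·(p₁ᵢ/p₀ᵢ) = 2.9072 + 19.5801 + 21.3097 + 12.2747 + 7.8628 + 24.1855 = 88.1200

88.12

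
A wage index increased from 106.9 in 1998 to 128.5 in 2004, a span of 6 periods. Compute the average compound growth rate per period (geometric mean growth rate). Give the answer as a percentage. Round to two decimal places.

Growth factor = (128.5/106.9)^(1/6) = (1.202058)^(1/6) = 1.031148
Growth rate = 1.031148 − 1 = 0.031148 = 3.1148%

3.11%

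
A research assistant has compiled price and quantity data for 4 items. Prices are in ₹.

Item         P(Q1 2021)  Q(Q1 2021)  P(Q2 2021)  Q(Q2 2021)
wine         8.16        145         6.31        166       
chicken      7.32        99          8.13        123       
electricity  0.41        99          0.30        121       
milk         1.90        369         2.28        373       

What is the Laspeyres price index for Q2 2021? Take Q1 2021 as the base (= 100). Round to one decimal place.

97.8

Laspeyres price index uses base-period quantities as weights.
ΣP(Q2 2021)·Q(Q1 2021) = 6.31×145 + 8.13×99 + 0.30×99 + 2.28×369 = 914.95 + 804.87 + 29.7 + 841.32 = 2590.84
ΣP(Q1 2021)·Q(Q1 2021) = 8.16×145 + 7.32×99 + 0.41×99 + 1.90×369 = 1183.2 + 724.68 + 40.59 + 701.1 = 2649.57
Index = 2590.84 / 2649.57 × 100 = 97.7834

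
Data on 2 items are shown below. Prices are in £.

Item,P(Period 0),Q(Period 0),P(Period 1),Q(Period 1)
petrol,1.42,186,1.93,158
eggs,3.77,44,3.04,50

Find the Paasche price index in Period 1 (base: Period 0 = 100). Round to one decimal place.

110.7

Paasche price index uses current-period quantities as weights.
ΣP(Period 1)·Q(Period 1) = 1.93×158 + 3.04×50 = 304.94 + 152 = 456.94
ΣP(Period 0)·Q(Period 1) = 1.42×158 + 3.77×50 = 224.36 + 188.5 = 412.86
Index = 456.94 / 412.86 × 100 = 110.6767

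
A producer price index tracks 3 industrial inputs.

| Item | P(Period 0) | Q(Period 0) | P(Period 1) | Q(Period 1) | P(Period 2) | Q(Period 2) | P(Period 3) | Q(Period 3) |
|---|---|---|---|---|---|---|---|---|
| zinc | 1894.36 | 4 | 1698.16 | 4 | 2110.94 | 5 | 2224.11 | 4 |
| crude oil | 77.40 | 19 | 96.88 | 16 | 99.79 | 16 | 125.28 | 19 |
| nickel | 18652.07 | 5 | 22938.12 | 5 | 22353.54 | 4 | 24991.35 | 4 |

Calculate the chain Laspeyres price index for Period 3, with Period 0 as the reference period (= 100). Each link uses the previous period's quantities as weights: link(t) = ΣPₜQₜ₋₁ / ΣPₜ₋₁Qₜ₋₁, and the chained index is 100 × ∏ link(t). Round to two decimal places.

132.88

Link Period 0→Period 1:
ΣP(Period 1)Q(Period 0) = 1698.16×4 + 96.88×19 + 22938.12×5 = 6792.64 + 1840.72 + 114690.6 = 123323.96
ΣP(Period 0)Q(Period 0) = 1894.36×4 + 77.40×19 + 18652.07×5 = 7577.44 + 1470.6 + 93260.35 = 102308.39
link = 123323.96/102308.39 = 1.205414
Link Period 1→Period 2:
ΣP(Period 2)Q(Period 1) = 2110.94×4 + 99.79×16 + 22353.54×5 = 8443.76 + 1596.64 + 111767.7 = 121808.1
ΣP(Period 1)Q(Period 1) = 1698.16×4 + 96.88×16 + 22938.12×5 = 6792.64 + 1550.08 + 114690.6 = 123033.32
link = 121808.1/123033.32 = 0.990042
Link Period 2→Period 3:
ΣP(Period 3)Q(Period 2) = 2224.11×5 + 125.28×16 + 24991.35×4 = 11120.55 + 2004.48 + 99965.4 = 113090.43
ΣP(Period 2)Q(Period 2) = 2110.94×5 + 99.79×16 + 22353.54×4 = 10554.7 + 1596.64 + 89414.16 = 101565.5
link = 113090.43/101565.5 = 1.113473
Chained index = 100 × 1.205414 × 0.990042 × 1.113473 = 132.8830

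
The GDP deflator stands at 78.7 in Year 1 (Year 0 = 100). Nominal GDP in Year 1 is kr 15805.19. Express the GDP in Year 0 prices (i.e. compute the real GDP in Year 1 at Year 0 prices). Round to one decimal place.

20082.8

Real = Nominal ÷ (Index/100) = 15805.19 ÷ (78.7/100)
     = 15805.19 ÷ 0.787 = 20082.8335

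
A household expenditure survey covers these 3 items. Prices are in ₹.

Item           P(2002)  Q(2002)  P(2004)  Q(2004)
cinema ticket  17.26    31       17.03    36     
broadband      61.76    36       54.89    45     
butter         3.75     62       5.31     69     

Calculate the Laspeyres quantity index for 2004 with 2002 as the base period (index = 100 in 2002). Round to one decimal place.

Laspeyres quantity index uses base-period prices as weights.
ΣP(2002)·Q(2004) = 17.26×36 + 61.76×45 + 3.75×69 = 621.36 + 2779.2 + 258.75 = 3659.31
ΣP(2002)·Q(2002) = 17.26×31 + 61.76×36 + 3.75×62 = 535.06 + 2223.36 + 232.5 = 2990.92
Index = 3659.31 / 2990.92 × 100 = 122.3473

122.3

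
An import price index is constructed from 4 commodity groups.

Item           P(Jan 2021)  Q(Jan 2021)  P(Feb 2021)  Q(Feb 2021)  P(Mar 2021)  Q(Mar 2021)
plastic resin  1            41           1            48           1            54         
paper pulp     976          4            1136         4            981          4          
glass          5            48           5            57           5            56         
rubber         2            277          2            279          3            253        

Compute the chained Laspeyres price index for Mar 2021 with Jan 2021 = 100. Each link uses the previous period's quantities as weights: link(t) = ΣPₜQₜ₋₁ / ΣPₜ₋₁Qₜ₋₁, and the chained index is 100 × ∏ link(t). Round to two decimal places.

106.38

Link Jan 2021→Feb 2021:
ΣP(Feb 2021)Q(Jan 2021) = 1×41 + 1136×4 + 5×48 + 2×277 = 41 + 4544 + 240 + 554 = 5379
ΣP(Jan 2021)Q(Jan 2021) = 1×41 + 976×4 + 5×48 + 2×277 = 41 + 3904 + 240 + 554 = 4739
link = 5379/4739 = 1.135050
Link Feb 2021→Mar 2021:
ΣP(Mar 2021)Q(Feb 2021) = 1×48 + 981×4 + 5×57 + 3×279 = 48 + 3924 + 285 + 837 = 5094
ΣP(Feb 2021)Q(Feb 2021) = 1×48 + 1136×4 + 5×57 + 2×279 = 48 + 4544 + 285 + 558 = 5435
link = 5094/5435 = 0.937259
Chained index = 100 × 1.135050 × 0.937259 = 106.3835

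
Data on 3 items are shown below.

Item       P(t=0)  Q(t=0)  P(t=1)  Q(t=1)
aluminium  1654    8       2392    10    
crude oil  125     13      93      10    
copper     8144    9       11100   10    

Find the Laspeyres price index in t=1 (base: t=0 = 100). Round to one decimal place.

136.4

Laspeyres price index uses base-period quantities as weights.
ΣP(t=1)·Q(t=0) = 2392×8 + 93×13 + 11100×9 = 19136 + 1209 + 99900 = 120245
ΣP(t=0)·Q(t=0) = 1654×8 + 125×13 + 8144×9 = 13232 + 1625 + 73296 = 88153
Index = 120245 / 88153 × 100 = 136.4049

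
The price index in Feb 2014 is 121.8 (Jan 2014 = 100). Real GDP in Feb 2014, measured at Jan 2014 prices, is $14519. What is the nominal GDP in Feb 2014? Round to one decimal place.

Nominal = Real × (Index/100) = 14519 × (121.8/100)
        = 14519 × 1.218 = 17684.1420

17684.1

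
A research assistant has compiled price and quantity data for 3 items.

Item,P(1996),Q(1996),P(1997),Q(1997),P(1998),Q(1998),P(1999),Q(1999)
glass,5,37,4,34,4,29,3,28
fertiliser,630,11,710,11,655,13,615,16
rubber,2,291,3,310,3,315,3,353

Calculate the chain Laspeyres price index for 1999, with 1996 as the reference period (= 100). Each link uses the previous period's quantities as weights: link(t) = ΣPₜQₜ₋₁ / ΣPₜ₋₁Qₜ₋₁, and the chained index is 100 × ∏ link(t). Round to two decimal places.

Link 1996→1997:
ΣP(1997)Q(1996) = 4×37 + 710×11 + 3×291 = 148 + 7810 + 873 = 8831
ΣP(1996)Q(1996) = 5×37 + 630×11 + 2×291 = 185 + 6930 + 582 = 7697
link = 8831/7697 = 1.147330
Link 1997→1998:
ΣP(1998)Q(1997) = 4×34 + 655×11 + 3×310 = 136 + 7205 + 930 = 8271
ΣP(1997)Q(1997) = 4×34 + 710×11 + 3×310 = 136 + 7810 + 930 = 8876
link = 8271/8876 = 0.931839
Link 1998→1999:
ΣP(1999)Q(1998) = 3×29 + 615×13 + 3×315 = 87 + 7995 + 945 = 9027
ΣP(1998)Q(1998) = 4×29 + 655×13 + 3×315 = 116 + 8515 + 945 = 9576
link = 9027/9576 = 0.942669
Chained index = 100 × 1.147330 × 0.931839 × 0.942669 = 100.7833

100.78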